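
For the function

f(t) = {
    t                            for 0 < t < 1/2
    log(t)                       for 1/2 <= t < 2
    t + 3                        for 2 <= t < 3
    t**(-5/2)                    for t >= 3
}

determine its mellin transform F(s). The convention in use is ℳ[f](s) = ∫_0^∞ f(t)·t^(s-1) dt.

(-270*2**(2*s)*s**2*(2*s - 5) + 54*2**(2*s)*s*(s + 1)*(2*s - 5)*log(2) - 162*2**(2*s)*s*(2*s - 5) - 54*2**(2*s)*(s + 1)*(2*s - 5) - 4*sqrt(3)*6**s*s**2*(s + 1) + 324*6**s*s**2*(2*s - 5) + 162*6**s*s*(2*s - 5) + 27*s**2*(2*s - 5) + 54*s*(s + 1)*(2*s - 5)*log(2) + (2*s - 5)*(54*s + 54))/(54*2**s*s**2*(s + 1)*(2*s - 5))
  -1 < Re(s) < 5/2

cuts at 1/2, 2, 3: linearity sums the 4 kernel integrals
piece [0, 1/2): integrate t against the kernel
between 1/2 and 2 the integrand is log(t)·t^(s-1)
between 2 and 3 the integrand is (t + 3)·t^(s-1)
[3, ∞) adds the kernel integral of t**(-5/2)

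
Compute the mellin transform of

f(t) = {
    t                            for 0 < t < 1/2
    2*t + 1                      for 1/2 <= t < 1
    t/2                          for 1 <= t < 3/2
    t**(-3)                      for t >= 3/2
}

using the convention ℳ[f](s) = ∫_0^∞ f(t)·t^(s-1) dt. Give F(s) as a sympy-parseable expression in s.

breakpoints 1/2, 1, 3/2: one integral from each of the 4 segments
∫ over [0, 1/2) of t·t^(s-1) joins the sum
on [1/2, 1): add ∫ (2*t + 1)·t^(s-1) dt
segment [1, 3/2) carries t/2; integrate it
the [3/2, ∞) slice contributes ∫ t**(-3)·t^(s-1) dt

(270*2**s*s**2 - 702*2**s*s - 324*2**s + 49*3**s*s**2 - 275*3**s*s - 162*s**2 + 378*s + 324)/(108*2**s*s*(s**2 - 2*s - 3))
  -1 < Re(s) < 3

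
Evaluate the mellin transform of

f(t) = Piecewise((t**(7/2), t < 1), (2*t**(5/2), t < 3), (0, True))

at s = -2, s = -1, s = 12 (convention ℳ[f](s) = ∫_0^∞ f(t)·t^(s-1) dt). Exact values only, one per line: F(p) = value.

F(-2) = -10/3 + 4*sqrt(3)
F(-1) = -14/15 + 4*sqrt(3)
F(12) = -66/899 + 19131876*sqrt(3)/29

reversing the shared t-power: t**(3/2) on [0, 1); 2*sqrt(t) on [1, 3)
f breaks at 1 into 2 integrals to sum
segment 0 to 1 holds t**(7/2); add its integral
on [1, 3) integrate f = 2*t**(5/2) against the kernel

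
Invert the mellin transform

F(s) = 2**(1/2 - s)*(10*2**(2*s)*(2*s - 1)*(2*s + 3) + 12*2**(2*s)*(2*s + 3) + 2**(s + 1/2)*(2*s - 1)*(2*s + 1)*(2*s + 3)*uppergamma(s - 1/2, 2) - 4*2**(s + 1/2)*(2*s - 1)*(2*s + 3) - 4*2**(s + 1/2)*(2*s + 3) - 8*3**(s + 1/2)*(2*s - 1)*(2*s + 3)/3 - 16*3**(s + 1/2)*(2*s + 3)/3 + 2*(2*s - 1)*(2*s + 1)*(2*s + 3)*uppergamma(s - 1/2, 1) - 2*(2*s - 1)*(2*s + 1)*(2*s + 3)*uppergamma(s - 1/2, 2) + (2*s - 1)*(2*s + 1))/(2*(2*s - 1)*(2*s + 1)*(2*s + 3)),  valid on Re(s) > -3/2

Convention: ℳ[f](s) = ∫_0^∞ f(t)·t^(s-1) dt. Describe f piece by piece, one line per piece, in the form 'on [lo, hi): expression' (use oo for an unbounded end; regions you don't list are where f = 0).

the shared t-power comes off first: t on [0, 1/2); exp(-2*t)/t on [1/2, 1); (t + 1)/t on [1, 3/2); …
strip the shared t-power: t**2 on [0, 1/2); exp(-2*t) on [1/2, 1); t + 1 on [1, 3/2); …
slice at 1/2, 1, 3/2, 2, transform all 5 pieces, and sum them
the [0, 1/2) slice contributes ∫ t**(3/2)·t^(s-1) dt
between 1/2 and 1 the integrand is exp(-2*t)/sqrt(t)·t^(s-1)
[1, 3/2) adds the kernel integral of (t + 1)/sqrt(t)
the [3/2, 2) slice contributes ∫ (t + 3)/sqrt(t)·t^(s-1) dt
over [2, ∞), the kernel integral of exp(-t)/sqrt(t) enters the sum

on [0, 1/2): t**(3/2)
on [1/2, 1): exp(-2*t)/sqrt(t)
on [1, 3/2): (t + 1)/sqrt(t)
on [3/2, 2): (t + 3)/sqrt(t)
on [2, oo): exp(-t)/sqrt(t)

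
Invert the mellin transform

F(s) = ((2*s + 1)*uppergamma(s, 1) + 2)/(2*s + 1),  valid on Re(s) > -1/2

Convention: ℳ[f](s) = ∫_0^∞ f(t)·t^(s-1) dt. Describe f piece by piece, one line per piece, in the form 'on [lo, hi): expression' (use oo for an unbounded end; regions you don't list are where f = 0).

on [0, 1): sqrt(t)
on [1, oo): exp(-t)

integrate the 2 segments split at 1, then add the results
piece [0, 1): integrate sqrt(t) against the kernel
for t in [1, ∞): the term is ∫ exp(-t)·t^(s-1)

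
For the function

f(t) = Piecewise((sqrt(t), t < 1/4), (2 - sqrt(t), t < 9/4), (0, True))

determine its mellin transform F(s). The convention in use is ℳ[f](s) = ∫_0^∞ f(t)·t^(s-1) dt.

(9**s*s + 2*9**s - 2*s - 2)/(4**s*s*(2*s + 1))
  Re(s) > -1/2

the power substitution comes off first: t on [0, 1/2); 2 - t on [1/2, 3/2)
treat the 2 regions marked off by 1/4 separately and sum
between 0 and 1/4 the integrand is sqrt(t)·t^(s-1)
between 1/4 and 9/4 the integrand is (2 - sqrt(t))·t^(s-1)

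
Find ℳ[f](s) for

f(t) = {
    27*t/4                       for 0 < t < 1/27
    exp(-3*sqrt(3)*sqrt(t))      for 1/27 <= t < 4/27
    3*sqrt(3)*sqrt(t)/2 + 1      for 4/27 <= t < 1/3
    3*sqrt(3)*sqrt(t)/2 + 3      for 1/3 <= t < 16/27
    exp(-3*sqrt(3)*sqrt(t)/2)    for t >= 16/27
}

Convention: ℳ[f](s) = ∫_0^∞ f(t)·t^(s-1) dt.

(40*2**(4*s)*s*(s + 1) + 12*2**(4*s)*(s + 1) + 8*2**(2*s)*s*(s + 1)*(2*s + 1)*uppergamma(2*s, 2) - 16*2**(2*s)*s*(s + 1) - 4*2**(2*s)*(s + 1) - 16*9**s*s*(s + 1) - 8*9**s*(s + 1) + 8*s*(s + 1)*(2*s + 1)*uppergamma(2*s, 1) - 8*s*(s + 1)*(2*s + 1)*uppergamma(2*s, 2) + s*(2*s + 1))/(4*27**s*s*(s + 1)*(2*s + 1))
  Re(s) > -1

invert the common scale on t to get 9*t/4 on [0, 1/9); exp(-3*sqrt(t)) on [1/9, 4/9); 3*sqrt(t)/2 + 1 on [4/9, 1); …
strip the power substitution: 9*t**2/4 on [0, 1/3); exp(-3*t) on [1/3, 2/3); 3*t/2 + 1 on [2/3, 1); …
peel off the common scale on t: t**2 on [0, 1/2); exp(-2*t) on [1/2, 1); t + 1 on [1, 3/2); …
along the cuts 1/27, 4/27, 1/3, 16/27, ℳ[f](s) splits into 5 integrals
on [0, 1/27) integrate f = 27*t/4 against the kernel
segment 1/27 to 4/27 holds exp(-3*sqrt(3)*sqrt(t)); add its integral
between 4/27 and 1/3 the integrand is (3*sqrt(3)*sqrt(t)/2 + 1)·t^(s-1)
for t in [1/3, 16/27): the term is ∫ (3*sqrt(3)*sqrt(t)/2 + 3)·t^(s-1)
over [16/27, ∞), the kernel integral of exp(-3*sqrt(3)*sqrt(t)/2) enters the sum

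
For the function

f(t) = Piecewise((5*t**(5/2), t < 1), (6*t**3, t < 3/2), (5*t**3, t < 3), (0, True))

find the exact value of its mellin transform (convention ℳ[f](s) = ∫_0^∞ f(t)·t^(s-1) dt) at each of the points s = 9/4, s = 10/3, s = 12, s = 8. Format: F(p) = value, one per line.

F(9/4) = -12/133 + 81*2**(3/4)*3**(1/4)/112 + 1620*3**(1/4)/7
F(10/3) = -12/133 + 2187*2**(2/3)*3**(1/3)/2432 + 10935*3**(1/3)/19
F(12) = 22725746031797/4751360
F(8) = 38097378199/473088

cuts at 1, 3/2: linearity sums the 3 kernel integrals
[0, 1) adds the kernel integral of 5*t**(5/2)
segment 1 to 3/2 holds 6*t**3; add its integral
segment 3/2 to 3 holds 5*t**3; add its integral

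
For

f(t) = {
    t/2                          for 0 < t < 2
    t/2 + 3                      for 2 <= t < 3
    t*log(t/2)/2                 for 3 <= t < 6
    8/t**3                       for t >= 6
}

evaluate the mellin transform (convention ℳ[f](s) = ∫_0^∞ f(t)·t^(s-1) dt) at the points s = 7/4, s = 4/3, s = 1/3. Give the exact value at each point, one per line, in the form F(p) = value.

remove the common scale on t first: t on [0, 1); t + 3 on [1, 3/2); t*log(t) on [3/2, 3); …
along the cuts 2, 3, 6, ℳ[f](s) splits into 4 integrals
segment 0 to 2 holds t/2; add its integral
the [2, 3) slice contributes ∫ (t/2 + 3)·t^(s-1) dt
∫ t*log(t/2)/2·t^(s-1) over [3, 6)
[6, ∞) adds the kernel integral of 8/t**3

F(7/4) = -11992*6**(3/4)/5445 - 24*2**(3/4)/7 - 18*3**(3/4)*log(3)/11 + 18*3**(3/4)*log(2)/11 + 6246*3**(3/4)/847 + 72*6**(3/4)*log(3)/11
F(4/3) = -2332*6**(1/3)/735 - 9*2**(1/3)/2 - 27*3**(1/3)*log(3)/14 + 27*3**(1/3)*log(2)/14 + 1863*3**(1/3)/196 + 54*6**(1/3)*log(3)/7
F(1/3) = -9*2**(1/3) - 241*6**(1/3)/144 + log(2**(9*3**(1/3)/8)*3**(-9*3**(1/3)/8 + 9*6**(1/3)/4)) + 351*3**(1/3)/32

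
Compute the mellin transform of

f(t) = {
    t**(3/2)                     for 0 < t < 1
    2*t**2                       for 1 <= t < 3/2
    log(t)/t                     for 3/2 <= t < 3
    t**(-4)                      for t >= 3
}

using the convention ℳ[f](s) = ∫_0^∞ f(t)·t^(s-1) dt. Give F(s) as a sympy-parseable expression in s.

(324*2**s*(s - 4)*(s + 2)*(s**2 - 2*s + 1) - 324*2**s*(s - 4)*(2*s + 3)*(s**2 - 2*s + 1) - 108*3**s*s*(s - 4)*(s + 2)*(2*s + 3)*log(3) + 108*3**s*s*(s - 4)*(s + 2)*(2*s + 3)*log(2) - 108*3**s*(s - 4)*(s + 2)*(2*s + 3)*log(2) + 108*3**s*(s - 4)*(s + 2)*(2*s + 3) + 108*3**s*(s - 4)*(s + 2)*(2*s + 3)*log(3) + 729*3**s*(s - 4)*(2*s + 3)*(s**2 - 2*s + 1) + 54*6**s*s*(s - 4)*(s + 2)*(2*s + 3)*log(3) - 54*6**s*(s - 4)*(s + 2)*(2*s + 3)*log(3) - 54*6**s*(s - 4)*(s + 2)*(2*s + 3) - 2*6**s*(s + 2)*(2*s + 3)*(s**2 - 2*s + 1))/(162*2**s*(s - 4)*(s + 2)*(2*s + 3)*(s**2 - 2*s + 1))
  -3/2 < Re(s) < 4

along the cuts 1, 3/2, 3, ℳ[f](s) splits into 4 integrals
segment [0, 1) carries t**(3/2); integrate it
piece [1, 3/2): integrate 2*t**2 against the kernel
on [3/2, 3): add ∫ log(t)/t·t^(s-1) dt
segment 3 to ∞ holds t**(-4); add its integral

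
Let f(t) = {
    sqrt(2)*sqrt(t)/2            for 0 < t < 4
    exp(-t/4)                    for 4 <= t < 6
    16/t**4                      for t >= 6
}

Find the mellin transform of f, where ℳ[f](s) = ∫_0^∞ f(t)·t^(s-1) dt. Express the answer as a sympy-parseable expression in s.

2**s*(2**s*(s - 4)*(2*s + 1)*uppergamma(s, 1) - 2**s*(s - 4)*(2*s + 1)*uppergamma(s, 3/2) + 2*2**(s + 1/2)*(s - 4) - 3**s*(2*s + 1)/81)/((s - 4)*(2*s + 1))
  -1/2 < Re(s) < 4

reversing the common scale on t: sqrt(t) on [0, 2); exp(-t/2) on [2, 3); t**(-4) on [3, ∞)
the 3 pieces separated at 4, 6 each add one integral
on [0, 4) integrate f = sqrt(2)*sqrt(t)/2 against the kernel
segment 4 to 6 holds exp(-t/4); add its integral
∫ 16/t**4·t^(s-1) over [6, ∞)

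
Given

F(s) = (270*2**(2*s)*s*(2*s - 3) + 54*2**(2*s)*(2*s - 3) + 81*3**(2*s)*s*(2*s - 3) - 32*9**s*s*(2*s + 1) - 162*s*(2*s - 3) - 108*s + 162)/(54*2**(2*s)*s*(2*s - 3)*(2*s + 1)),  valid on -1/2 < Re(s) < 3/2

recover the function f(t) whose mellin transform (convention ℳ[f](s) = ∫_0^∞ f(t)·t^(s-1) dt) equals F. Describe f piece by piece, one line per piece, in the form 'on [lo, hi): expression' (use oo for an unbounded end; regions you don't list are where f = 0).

strip the power substitution: t on [0, 1/2); 2*t + 1 on [1/2, 1); t/2 on [1, 3/2); …
f breaks at 1/4, 1, 9/4 into 4 integrals to sum
∫ sqrt(t)·t^(s-1) over [0, 1/4)
on [1/4, 1): add ∫ (2*sqrt(t) + 1)·t^(s-1) dt
on [1, 9/4) integrate f = sqrt(t)/2 against the kernel
the [9/4, ∞) slice contributes ∫ t**(-3/2)·t^(s-1) dt

on [0, 1/4): sqrt(t)
on [1/4, 1): 2*sqrt(t) + 1
on [1, 9/4): sqrt(t)/2
on [9/4, oo): t**(-3/2)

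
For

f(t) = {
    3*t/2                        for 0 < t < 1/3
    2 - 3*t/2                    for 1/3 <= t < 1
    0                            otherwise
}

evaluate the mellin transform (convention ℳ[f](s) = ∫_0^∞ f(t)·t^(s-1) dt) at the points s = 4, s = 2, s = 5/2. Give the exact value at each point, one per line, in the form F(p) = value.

peel off the common scale on t: t on [0, 1/2); 2 - t on [1/2, 3/2)
the 2 pieces separated at 1/3 each add one integral
the [0, 1/3) slice contributes ∫ 3*t/2·t^(s-1) dt
between 1/3 and 1 the integrand is (2 - 3*t/2)·t^(s-1)

F(4) = 53/270
F(2) = 23/54
F(5/2) = 13/35 - 2*sqrt(3)/105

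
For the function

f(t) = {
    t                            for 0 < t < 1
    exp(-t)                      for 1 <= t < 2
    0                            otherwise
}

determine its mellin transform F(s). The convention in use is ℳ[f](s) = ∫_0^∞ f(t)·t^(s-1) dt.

the 2 pieces separated at 1 each add one integral
the [0, 1) slice contributes ∫ t·t^(s-1) dt
segment [1, 2) carries exp(-t); integrate it

((s + 1)*uppergamma(s, 1) - (s + 1)*uppergamma(s, 2) + 1)/(s + 1)
  Re(s) > -1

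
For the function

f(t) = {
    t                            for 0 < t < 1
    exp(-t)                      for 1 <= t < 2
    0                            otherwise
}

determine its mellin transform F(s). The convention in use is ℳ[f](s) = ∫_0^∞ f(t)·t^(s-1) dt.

((s + 1)*uppergamma(s, 1) - (s + 1)*uppergamma(s, 2) + 1)/(s + 1)
  Re(s) > -1

cuts at 1: linearity sums the 2 kernel integrals
segment 0 to 1 holds t; add its integral
∫ over [1, 2) of exp(-t)·t^(s-1) joins the sum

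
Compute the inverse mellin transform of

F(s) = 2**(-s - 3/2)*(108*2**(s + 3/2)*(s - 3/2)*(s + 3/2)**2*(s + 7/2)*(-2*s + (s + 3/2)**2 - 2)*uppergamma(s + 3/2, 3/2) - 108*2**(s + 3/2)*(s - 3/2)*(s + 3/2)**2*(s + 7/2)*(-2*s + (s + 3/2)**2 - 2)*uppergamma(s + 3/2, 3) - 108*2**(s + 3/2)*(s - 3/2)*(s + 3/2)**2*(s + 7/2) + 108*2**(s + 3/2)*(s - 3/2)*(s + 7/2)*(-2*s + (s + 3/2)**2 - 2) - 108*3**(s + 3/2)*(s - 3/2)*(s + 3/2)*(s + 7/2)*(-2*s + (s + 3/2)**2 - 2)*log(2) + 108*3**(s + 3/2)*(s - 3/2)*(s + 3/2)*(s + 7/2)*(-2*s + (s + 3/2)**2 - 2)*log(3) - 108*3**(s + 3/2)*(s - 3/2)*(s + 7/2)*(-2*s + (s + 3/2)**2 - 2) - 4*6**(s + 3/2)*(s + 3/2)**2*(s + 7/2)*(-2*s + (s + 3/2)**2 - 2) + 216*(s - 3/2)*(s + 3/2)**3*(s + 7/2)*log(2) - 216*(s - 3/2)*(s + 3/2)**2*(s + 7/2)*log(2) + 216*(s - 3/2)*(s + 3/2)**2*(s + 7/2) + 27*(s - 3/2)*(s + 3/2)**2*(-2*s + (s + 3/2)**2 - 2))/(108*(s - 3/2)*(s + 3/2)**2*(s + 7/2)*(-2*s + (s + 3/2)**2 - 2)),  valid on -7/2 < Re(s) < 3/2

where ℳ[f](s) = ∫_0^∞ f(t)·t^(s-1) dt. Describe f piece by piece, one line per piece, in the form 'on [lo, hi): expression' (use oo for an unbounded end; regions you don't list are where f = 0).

remove the shared t-power first: t**(5/2) on [0, 1/2); log(t)/sqrt(t) on [1/2, 1); sqrt(t)*log(t) on [1, 3/2); …
undo the shared t-power: t**2 on [0, 1/2); log(t)/t on [1/2, 1); log(t) on [1, 3/2); …
cuts at 1/2, 1, 3/2, 3: linearity sums the 5 kernel integrals
[0, 1/2) adds the kernel integral of t**(7/2)
piece [1/2, 1): integrate sqrt(t)*log(t) against the kernel
for t in [1, 3/2): the term is ∫ t**(3/2)*log(t)·t^(s-1)
segment [3/2, 3) carries t**(3/2)*exp(-t); integrate it
between 3 and ∞ the integrand is t**(-3/2)·t^(s-1)

on [0, 1/2): t**(7/2)
on [1/2, 1): sqrt(t)*log(t)
on [1, 3/2): t**(3/2)*log(t)
on [3/2, 3): t**(3/2)*exp(-t)
on [3, oo): t**(-3/2)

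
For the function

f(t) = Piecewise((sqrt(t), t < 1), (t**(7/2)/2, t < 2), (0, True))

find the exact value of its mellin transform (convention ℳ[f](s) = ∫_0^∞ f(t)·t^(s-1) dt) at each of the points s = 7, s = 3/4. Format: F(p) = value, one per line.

slice at 1, transform all 2 pieces, and sum them
∫ over [0, 1) of sqrt(t)·t^(s-1) joins the sum
the [1, 2) slice contributes ∫ t**(7/2)/2·t^(s-1) dt

F(7) = 3/35 + 1024*sqrt(2)/21
F(3/4) = 58/85 + 32*2**(1/4)/17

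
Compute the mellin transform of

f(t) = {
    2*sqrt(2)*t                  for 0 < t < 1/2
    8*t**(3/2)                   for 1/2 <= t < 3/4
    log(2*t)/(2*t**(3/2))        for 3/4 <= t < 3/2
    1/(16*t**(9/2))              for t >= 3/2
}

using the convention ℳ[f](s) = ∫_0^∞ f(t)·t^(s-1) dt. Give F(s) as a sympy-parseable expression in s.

undo the shared t-power: 2*sqrt(2)*t**2 on [0, 1/2); 8*t**(5/2) on [1/2, 3/4); log(2*t)/(2*sqrt(t)) on [3/4, 3/2); …
reversing the shared t-power: 2*sqrt(2)*t**(3/2) on [0, 1/2); 8*t**2 on [1/2, 3/4); log(2*t)/(2*t) on [3/4, 3/2); …
reversing the common scale on t: t**(3/2) on [0, 1); 2*t**2 on [1, 3/2); log(t)/t on [3/2, 3); …
cuts at 1/2, 3/4, 3/2: linearity sums the 4 kernel integrals
∫ over [0, 1/2) of 2*sqrt(2)*t·t^(s-1) joins the sum
∫ over [1/2, 3/4) of 8*t**(3/2)·t^(s-1) joins the sum
over [3/4, 3/2), the kernel integral of log(2*t)/(2*t**(3/2)) enters the sum
on [3/2, ∞): add ∫ 1/(16*t**(9/2))·t^(s-1) dt

2**(1 - 2*s)*(324*2**(s - 1/2)*(s - 9/2)*(s + 3/2)*(-2*s + (s - 1/2)**2 + 2) - 324*2**(s - 1/2)*(s - 9/2)*(2*s + 2)*(-2*s + (s - 1/2)**2 + 2) - 108*3**(s - 1/2)*(s - 9/2)*(s - 1/2)*(s + 3/2)*(2*s + 2)*log(3) + 108*3**(s - 1/2)*(s - 9/2)*(s - 1/2)*(s + 3/2)*(2*s + 2)*log(2) - 108*3**(s - 1/2)*(s - 9/2)*(s + 3/2)*(2*s + 2)*log(2) + 108*3**(s - 1/2)*(s - 9/2)*(s + 3/2)*(2*s + 2) + 108*3**(s - 1/2)*(s - 9/2)*(s + 3/2)*(2*s + 2)*log(3) + 729*3**(s - 1/2)*(s - 9/2)*(2*s + 2)*(-2*s + (s - 1/2)**2 + 2) + 54*6**(s - 1/2)*(s - 9/2)*(s - 1/2)*(s + 3/2)*(2*s + 2)*log(3) - 54*6**(s - 1/2)*(s - 9/2)*(s + 3/2)*(2*s + 2)*log(3) - 54*6**(s - 1/2)*(s - 9/2)*(s + 3/2)*(2*s + 2) - 2*6**(s - 1/2)*(s + 3/2)*(2*s + 2)*(-2*s + (s - 1/2)**2 + 2))/(162*(s - 9/2)*(s + 3/2)*(2*s + 2)*(-2*s + (s - 1/2)**2 + 2))
  -1 < Re(s) < 9/2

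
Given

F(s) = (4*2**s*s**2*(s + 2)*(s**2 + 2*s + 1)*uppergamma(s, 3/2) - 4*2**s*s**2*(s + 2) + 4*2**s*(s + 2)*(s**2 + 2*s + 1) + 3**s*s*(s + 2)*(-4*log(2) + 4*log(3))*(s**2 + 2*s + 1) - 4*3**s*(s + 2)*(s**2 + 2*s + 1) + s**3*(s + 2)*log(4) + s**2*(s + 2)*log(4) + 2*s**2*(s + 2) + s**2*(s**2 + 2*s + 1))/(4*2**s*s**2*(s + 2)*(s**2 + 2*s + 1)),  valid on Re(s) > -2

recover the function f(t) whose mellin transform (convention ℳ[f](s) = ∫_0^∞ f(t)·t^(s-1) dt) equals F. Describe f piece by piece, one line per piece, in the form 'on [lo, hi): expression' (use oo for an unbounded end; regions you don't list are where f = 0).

cuts at 1/2, 1, 3/2: linearity sums the 4 kernel integrals
∫ t**2·t^(s-1) over [0, 1/2)
segment 1/2 to 1 holds t*log(t); add its integral
between 1 and 3/2 the integrand is log(t)·t^(s-1)
between 3/2 and ∞ the integrand is exp(-t)·t^(s-1)

on [0, 1/2): t**2
on [1/2, 1): t*log(t)
on [1, 3/2): log(t)
on [3/2, oo): exp(-t)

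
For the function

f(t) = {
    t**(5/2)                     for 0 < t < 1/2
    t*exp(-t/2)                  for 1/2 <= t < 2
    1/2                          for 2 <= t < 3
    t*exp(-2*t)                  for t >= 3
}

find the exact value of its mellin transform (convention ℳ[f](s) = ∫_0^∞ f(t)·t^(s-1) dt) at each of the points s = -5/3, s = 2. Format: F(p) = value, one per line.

F(-5/3) = -2**(1/3)*uppergamma(-2/3, 1)/2 - 3**(1/3)/30 + 2**(2/3)*uppergamma(-2/3, 6) + 3*2**(1/3)/40 + 3*2**(1/6)/5 + 2**(1/3)*uppergamma(-2/3, 1/4)/2
F(2) = -40*exp(-1) + sqrt(2)/144 + 25*exp(-6)/4 + 5/4 + 41*exp(-1/4)/2

undo the shared t-power: t**(3/2) on [0, 1/2); exp(-t/2) on [1/2, 2); 1/(2*t) on [2, 3); …
along the cuts 1/2, 2, 3, ℳ[f](s) splits into 4 integrals
segment [0, 1/2) carries t**(5/2); integrate it
on [1/2, 2) integrate f = t*exp(-t/2) against the kernel
the [2, 3) slice contributes ∫ 1/2·t^(s-1) dt
segment 3 to ∞ holds t*exp(-2*t); add its integral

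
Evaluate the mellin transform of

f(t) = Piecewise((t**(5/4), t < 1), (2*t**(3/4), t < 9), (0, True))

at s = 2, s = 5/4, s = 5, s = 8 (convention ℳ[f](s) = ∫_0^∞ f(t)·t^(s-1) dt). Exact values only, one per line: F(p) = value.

F(2) = -60/143 + 1944*sqrt(3)/11
F(5/4) = 402/5
F(5) = -108/575 + 1417176*sqrt(3)/23
F(8) = -156/1295 + 1033121304*sqrt(3)/35

the power substitution comes off first: t**(5/2) on [0, 1); 2*t**(3/2) on [1, 3)
invert the shared t-power to get t**(3/2) on [0, 1); 2*sqrt(t) on [1, 3)
f breaks at 1 into 2 integrals to sum
piece [0, 1): integrate t**(5/4) against the kernel
[1, 9) adds the kernel integral of 2*t**(3/4)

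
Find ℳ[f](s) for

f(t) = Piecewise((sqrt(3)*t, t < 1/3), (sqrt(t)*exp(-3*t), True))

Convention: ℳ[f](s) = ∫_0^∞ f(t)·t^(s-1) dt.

3**(-s - 1/2)*((s + 1)*uppergamma(s + 1/2, 1) + 1)/(s + 1)
  Re(s) > -1

invert the shared t-power to get sqrt(3)*sqrt(t) on [0, 1/3); exp(-3*t) on [1/3, ∞)
peel off the common scale on t: sqrt(t) on [0, 1); exp(-t) on [1, ∞)
integrate the 2 segments split at 1/3, then add the results
piece [0, 1/3): integrate sqrt(3)*t against the kernel
[1/3, ∞) adds the kernel integral of sqrt(t)*exp(-3*t)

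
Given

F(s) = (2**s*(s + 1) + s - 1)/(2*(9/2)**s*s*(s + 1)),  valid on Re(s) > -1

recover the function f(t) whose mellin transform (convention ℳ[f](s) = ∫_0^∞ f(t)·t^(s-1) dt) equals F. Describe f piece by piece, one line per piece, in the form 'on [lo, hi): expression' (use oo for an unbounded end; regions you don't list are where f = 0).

remove the common scale on t first: 3*t/2 on [0, 2/3); 1/2 on [2/3, 4/3)
the common scale on t comes off first: t on [0, 1); 1/2 on [1, 2)
split f at 2/9: ℳ[f](s) collects 2 kernel integrals
on [0, 2/9) integrate f = 9*t/2 against the kernel
between 2/9 and 4/9 the integrand is 1/2·t^(s-1)

on [0, 2/9): 9*t/2
on [2/9, 4/9): 1/2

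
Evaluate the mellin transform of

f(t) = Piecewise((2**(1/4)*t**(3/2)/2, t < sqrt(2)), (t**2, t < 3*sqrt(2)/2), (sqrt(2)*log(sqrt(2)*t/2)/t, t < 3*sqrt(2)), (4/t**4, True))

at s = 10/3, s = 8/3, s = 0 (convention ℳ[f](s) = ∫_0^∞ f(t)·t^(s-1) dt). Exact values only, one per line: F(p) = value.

remove the power substitution first: 2**(1/4)*t**(3/4)/2 on [0, 2); t on [2, 9/2); sqrt(2)*log(sqrt(2)*sqrt(t)/2)/sqrt(t) on [9/2, 18); …
reversing the common scale on t: t**(3/4) on [0, 1); 2*t on [1, 9/4); log(sqrt(t))/sqrt(t) on [9/4, 9); …
strip the power substitution: t**(3/2) on [0, 1); 2*t**2 on [1, 3/2); log(t)/t on [3/2, 3); …
the 4 pieces separated at sqrt(2), 3*sqrt(2)/2, 3*sqrt(2) each add one integral
segment [0, sqrt(2)) carries 2**(1/4)*t**(3/2)/2; integrate it
segment [sqrt(2), 3*sqrt(2)/2) carries t**2; integrate it
on [3*sqrt(2)/2, 3*sqrt(2)): add ∫ sqrt(2)*log(sqrt(2)*t/2)/t·t^(s-1) dt
over [3*sqrt(2), ∞), the kernel integral of 4/t**4 enters the sum

F(10/3) = -113*12**(1/3)/49 - 27*6**(1/3)*log(3)/14 - 39*2**(2/3)/116 + 27*6**(1/3)*log(2)/14 + 40905*6**(1/3)/6272 + 54*12**(1/3)*log(3)/7
F(8/3) = -299*18**(1/3)/150 - 9*6**(2/3)*log(3)/10 - 66*2**(1/3)/175 + 9*6**(2/3)*log(2)/10 + 7587*6**(2/3)/2800 + 18*18**(1/3)*log(3)/5
F(0) = log(6**(1/3)/2) + 365/162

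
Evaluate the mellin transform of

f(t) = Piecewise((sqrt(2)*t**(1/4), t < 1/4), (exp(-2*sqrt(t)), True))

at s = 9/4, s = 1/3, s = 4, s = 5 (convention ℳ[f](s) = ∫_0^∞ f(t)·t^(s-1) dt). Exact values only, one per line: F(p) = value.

F(9/4) = sqrt(2)*(E*(16 + 525*sqrt(pi)*erfc(1)) + 2110)*exp(-1)/1280
F(1/3) = 2**(1/3)*(uppergamma(2/3, 1) + 6/7)
F(4) = (E + 116450)*exp(-1)/1088
F(5) = (E + 10357305)*exp(-1)/5376

reversing the power substitution: sqrt(2)*sqrt(t) on [0, 1/2); exp(-2*t) on [1/2, ∞)
remove the common scale on t first: sqrt(t) on [0, 1); exp(-t) on [1, ∞)
summing 2 kernel integrals split by 1/4 yields ℳ[f](s)
segment [0, 1/4) carries sqrt(2)*t**(1/4); integrate it
∫ over [1/4, ∞) of exp(-2*sqrt(t))·t^(s-1) joins the sum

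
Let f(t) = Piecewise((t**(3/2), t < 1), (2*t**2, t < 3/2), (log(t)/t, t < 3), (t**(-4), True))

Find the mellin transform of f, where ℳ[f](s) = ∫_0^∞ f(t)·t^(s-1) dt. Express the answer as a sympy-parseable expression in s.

(324*2**s*(s - 4)*(s + 2)*(s**2 - 2*s + 1) - 324*2**s*(s - 4)*(2*s + 3)*(s**2 - 2*s + 1) - 108*3**s*s*(s - 4)*(s + 2)*(2*s + 3)*log(3) + 108*3**s*s*(s - 4)*(s + 2)*(2*s + 3)*log(2) - 108*3**s*(s - 4)*(s + 2)*(2*s + 3)*log(2) + 108*3**s*(s - 4)*(s + 2)*(2*s + 3) + 108*3**s*(s - 4)*(s + 2)*(2*s + 3)*log(3) + 729*3**s*(s - 4)*(2*s + 3)*(s**2 - 2*s + 1) + 54*6**s*s*(s - 4)*(s + 2)*(2*s + 3)*log(3) - 54*6**s*(s - 4)*(s + 2)*(2*s + 3)*log(3) - 54*6**s*(s - 4)*(s + 2)*(2*s + 3) - 2*6**s*(s + 2)*(2*s + 3)*(s**2 - 2*s + 1))/(162*2**s*(s - 4)*(s + 2)*(2*s + 3)*(s**2 - 2*s + 1))
  -3/2 < Re(s) < 4

split f at 1, 3/2, 3: ℳ[f](s) collects 4 kernel integrals
for t in [0, 1): the term is ∫ t**(3/2)·t^(s-1)
segment [1, 3/2) carries 2*t**2; integrate it
[3/2, 3) adds the kernel integral of log(t)/t
piece [3, ∞): integrate t**(-4) against the kernel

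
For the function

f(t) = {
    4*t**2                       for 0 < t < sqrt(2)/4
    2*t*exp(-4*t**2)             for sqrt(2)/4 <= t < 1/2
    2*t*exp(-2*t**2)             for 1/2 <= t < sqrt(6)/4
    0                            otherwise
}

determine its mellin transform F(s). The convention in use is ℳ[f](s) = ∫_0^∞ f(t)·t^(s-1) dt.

reversing the common scale on t: t**2 on [0, sqrt(2)/2); t*exp(-t**2) on [sqrt(2)/2, 1); t*exp(-t**2/2) on [1, sqrt(6)/2)
remove the power substitution first: t on [0, 1/2); sqrt(t)*exp(-t) on [1/2, 1); sqrt(t)*exp(-t/2) on [1, 3/2)
strip the shared t-power: sqrt(t) on [0, 1/2); exp(-t) on [1/2, 1); exp(-t/2) on [1, 3/2)
cuts at sqrt(2)/4, 1/2: linearity sums the 3 kernel integrals
on [0, sqrt(2)/4) integrate f = 4*t**2 against the kernel
piece [sqrt(2)/4, 1/2): integrate 2*t*exp(-4*t**2) against the kernel
[1/2, sqrt(6)/4) adds the kernel integral of 2*t*exp(-2*t**2)

2**(-3*s/2 - 3/2)*(2**(s/2 + 1/2)*(s + 2)*uppergamma(s/2 + 1/2, 1/2) - 2**(s/2 + 1/2)*(s + 2)*uppergamma(s/2 + 1/2, 1) + 2**(s + 1)*(s + 2)*uppergamma(s/2 + 1/2, 1/2) - 2**(s + 1)*(s + 2)*uppergamma(s/2 + 1/2, 3/4) + sqrt(2))/(s + 2)
  Re(s) > -2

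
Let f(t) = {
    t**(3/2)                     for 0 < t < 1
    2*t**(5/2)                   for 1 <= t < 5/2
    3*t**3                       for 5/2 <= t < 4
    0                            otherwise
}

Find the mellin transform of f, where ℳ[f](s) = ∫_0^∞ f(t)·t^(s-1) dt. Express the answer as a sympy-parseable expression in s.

(3*4**(s + 3)*(2*s + 3)*(2*s + 5) + 4*(5/2)**(s + 5/2)*(s + 3)*(2*s + 3) - 3*(5/2)**(s + 3)*(2*s + 3)*(2*s + 5) - 4*(s + 3)*(2*s + 3) + 2*(s + 3)*(2*s + 5))/((s + 3)*(2*s + 3)*(2*s + 5))
  Re(s) > -3/2

treat the 3 regions marked off by 1, 5/2 separately and sum
∫ over [0, 1) of t**(3/2)·t^(s-1) joins the sum
for t in [1, 5/2): the term is ∫ 2*t**(5/2)·t^(s-1)
over [5/2, 4), the kernel integral of 3*t**3 enters the sum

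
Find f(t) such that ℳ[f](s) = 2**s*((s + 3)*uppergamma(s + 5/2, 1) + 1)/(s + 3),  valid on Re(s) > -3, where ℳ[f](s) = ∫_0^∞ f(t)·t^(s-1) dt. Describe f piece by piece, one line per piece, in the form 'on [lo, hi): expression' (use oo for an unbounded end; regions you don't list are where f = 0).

remove the common scale on t first: t**3 on [0, 1); t**(5/2)*exp(-t) on [1, ∞)
undo the shared t-power: t on [0, 1); sqrt(t)*exp(-t) on [1, ∞)
strip the shared t-power: sqrt(t) on [0, 1); exp(-t) on [1, ∞)
decompose at 2; ℳ[f](s) sums the 2 pieces' integrals
segment 0 to 2 holds t**3/8; add its integral
for t in [2, ∞): the term is ∫ sqrt(2)*t**(5/2)*exp(-t/2)/8·t^(s-1)

on [0, 2): t**3/8
on [2, oo): sqrt(2)*t**(5/2)*exp(-t/2)/8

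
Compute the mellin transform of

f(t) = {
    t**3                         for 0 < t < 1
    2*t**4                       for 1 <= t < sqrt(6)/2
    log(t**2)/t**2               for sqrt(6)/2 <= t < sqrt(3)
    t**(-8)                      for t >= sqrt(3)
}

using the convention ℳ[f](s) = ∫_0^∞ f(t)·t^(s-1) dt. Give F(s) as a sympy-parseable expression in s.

the power substitution comes off first: t**(3/2) on [0, 1); 2*t**2 on [1, 3/2); log(t)/t on [3/2, 3); …
summing 4 kernel integrals split by 1, sqrt(6)/2, sqrt(3) yields ℳ[f](s)
on [0, 1) integrate f = t**3 against the kernel
piece [1, sqrt(6)/2): integrate 2*t**4 against the kernel
∫ over [sqrt(6)/2, sqrt(3)) of log(t**2)/t**2·t^(s-1) joins the sum
segment sqrt(3) to ∞ holds t**(-8); add its integral

(324*2**(s/2)*(s/2 - 4)*(s/2 + 2)*(s**2/4 - s + 1) - 324*2**(s/2)*(s/2 - 4)*(s + 3)*(s**2/4 - s + 1) - 54*3**(s/2)*s*(s/2 - 4)*(s/2 + 2)*(s + 3)*log(3) + 54*3**(s/2)*s*(s/2 - 4)*(s/2 + 2)*(s + 3)*log(2) - 108*3**(s/2)*(s/2 - 4)*(s/2 + 2)*(s + 3)*log(2) + 108*3**(s/2)*(s/2 - 4)*(s/2 + 2)*(s + 3) + 108*3**(s/2)*(s/2 - 4)*(s/2 + 2)*(s + 3)*log(3) + 729*3**(s/2)*(s/2 - 4)*(s + 3)*(s**2/4 - s + 1) + 27*6**(s/2)*s*(s/2 - 4)*(s/2 + 2)*(s + 3)*log(3) - 54*6**(s/2)*(s/2 - 4)*(s/2 + 2)*(s + 3)*log(3) - 54*6**(s/2)*(s/2 - 4)*(s/2 + 2)*(s + 3) - 2*6**(s/2)*(s/2 + 2)*(s + 3)*(s**2/4 - s + 1))/(324*2**(s/2)*(s/2 - 4)*(s/2 + 2)*(s + 3)*(s**2/4 - s + 1))
  -3 < Re(s) < 8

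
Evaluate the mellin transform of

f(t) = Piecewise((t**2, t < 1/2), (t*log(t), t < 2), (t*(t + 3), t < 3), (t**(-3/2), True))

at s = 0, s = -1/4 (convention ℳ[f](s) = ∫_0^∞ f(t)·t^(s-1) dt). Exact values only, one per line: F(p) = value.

F(0) = 2*sqrt(3)/27 + 5*log(2)/2 + 33/8
F(-1/4) = 2**(1/4)*(-436*sqrt(2) + 2*2**(3/4)*3**(1/4) + 65 + log(2**(42 + 84*sqrt(2))) + 180*6**(3/4))/63

back out the shared t-power: t on [0, 1/2); log(t) on [1/2, 2); t + 3 on [2, 3); …
f breaks at 1/2, 2, 3 into 4 integrals to sum
piece [0, 1/2): integrate t**2 against the kernel
between 1/2 and 2 the integrand is t*log(t)·t^(s-1)
segment 2 to 3 holds t*(t + 3); add its integral
on [3, ∞) integrate f = t**(-3/2) against the kernel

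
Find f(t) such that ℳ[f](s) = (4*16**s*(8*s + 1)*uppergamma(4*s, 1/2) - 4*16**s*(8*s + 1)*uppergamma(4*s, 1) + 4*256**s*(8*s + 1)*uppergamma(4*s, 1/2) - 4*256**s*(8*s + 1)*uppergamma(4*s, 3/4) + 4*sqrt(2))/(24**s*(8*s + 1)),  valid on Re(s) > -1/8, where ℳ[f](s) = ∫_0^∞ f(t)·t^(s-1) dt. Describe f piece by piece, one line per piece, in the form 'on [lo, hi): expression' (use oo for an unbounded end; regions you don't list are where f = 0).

on [0, 1/24): 2**(7/8)*3**(1/8)*t**(1/8)/2
on [1/24, 2/3): exp(-2**(3/4)*3**(1/4)*t**(1/4)/2)
on [2/3, 27/8): exp(-2**(3/4)*3**(1/4)*t**(1/4)/4)

peel off the common scale on t: t**(1/8) on [0, 1/16); exp(-t**(1/4)) on [1/16, 1); exp(-t**(1/4)/2) on [1, 81/16)
remove the power substitution first: t**(1/4) on [0, 1/4); exp(-sqrt(t)) on [1/4, 1); exp(-sqrt(t)/2) on [1, 9/4)
the power substitution comes off first: sqrt(t) on [0, 1/2); exp(-t) on [1/2, 1); exp(-t/2) on [1, 3/2)
the 3 pieces separated at 1/24, 2/3 each add one integral
on [0, 1/24) integrate f = 2**(7/8)*3**(1/8)*t**(1/8)/2 against the kernel
on [1/24, 2/3) integrate f = exp(-2**(3/4)*3**(1/4)*t**(1/4)/2) against the kernel
over [2/3, 27/8), the kernel integral of exp(-2**(3/4)*3**(1/4)*t**(1/4)/4) enters the sum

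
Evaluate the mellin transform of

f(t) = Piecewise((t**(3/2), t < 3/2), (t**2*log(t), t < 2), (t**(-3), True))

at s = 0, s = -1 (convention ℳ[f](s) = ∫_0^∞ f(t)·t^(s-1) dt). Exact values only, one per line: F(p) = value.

F(0) = -9*log(3)/8 - 19/48 + sqrt(6)/2 + 25*log(2)/8
F(-1) = -31/64 + log(8*sqrt(6)/9) + sqrt(6)

invert the shared t-power to get sqrt(t) on [0, 3/2); t*log(t) on [3/2, 2); t**(-4) on [2, ∞)
decompose at 3/2, 2; ℳ[f](s) sums the 3 pieces' integrals
piece [0, 3/2): integrate t**(3/2) against the kernel
segment 3/2 to 2 holds t**2*log(t); add its integral
the [2, ∞) slice contributes ∫ t**(-3)·t^(s-1) dt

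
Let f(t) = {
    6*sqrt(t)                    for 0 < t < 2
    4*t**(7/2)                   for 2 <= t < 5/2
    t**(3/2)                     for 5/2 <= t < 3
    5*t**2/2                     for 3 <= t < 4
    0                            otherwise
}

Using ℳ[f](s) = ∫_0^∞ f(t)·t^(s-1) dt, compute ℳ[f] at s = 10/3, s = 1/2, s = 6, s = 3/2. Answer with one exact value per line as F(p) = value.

summing 4 kernel integrals split by 2, 5/2, 3 yields ℳ[f](s)
piece [0, 2): integrate 6*sqrt(t) against the kernel
the [2, 5/2) slice contributes ∫ 4*t**(7/2)·t^(s-1) dt
the [5/2, 3) slice contributes ∫ t**(3/2)·t^(s-1) dt
the [3, 4) slice contributes ∫ 5*t**2/2·t^(s-1) dt

F(10/3) = -3645*3**(1/3)/32 - 23520*2**(5/6)/943 + 486*3**(5/6)/29 + 320625*2**(1/6)*5**(5/6)/4756 + 480*2**(2/3)
F(1/2) = 1095/16 - 9*sqrt(3)
F(6) = -38656*sqrt(2)/247 + 1458*sqrt(3)/5 + 1390625*sqrt(10)/1824 + 294875/16
F(3/2) = 67093/420 - 135*sqrt(3)/7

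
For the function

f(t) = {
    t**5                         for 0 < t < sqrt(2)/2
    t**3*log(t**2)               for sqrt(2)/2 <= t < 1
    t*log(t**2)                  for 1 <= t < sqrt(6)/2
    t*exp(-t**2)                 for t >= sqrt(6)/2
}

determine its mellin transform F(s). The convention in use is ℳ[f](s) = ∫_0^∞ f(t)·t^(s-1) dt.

back out the power substitution: t**(5/2) on [0, 1/2); t**(3/2)*log(t) on [1/2, 1); sqrt(t)*log(t) on [1, 3/2); …
reversing the shared t-power: t**2 on [0, 1/2); t*log(t) on [1/2, 1); log(t) on [1, 3/2); …
cuts at sqrt(2)/2, 1, sqrt(6)/2: linearity sums the 4 kernel integrals
over [0, sqrt(2)/2), the kernel integral of t**5 enters the sum
over [sqrt(2)/2, 1), the kernel integral of t**3*log(t**2) enters the sum
over [1, sqrt(6)/2), the kernel integral of t*log(t**2) enters the sum
∫ over [sqrt(6)/2, ∞) of t*exp(-t**2)·t^(s-1) joins the sum

2**(-s/2 - 5/2)*(2**(s/2 + 3/2)*(s + 1)**2*(s + 5)*(4*s + (s + 1)**2 + 8)*uppergamma(s/2 + 1/2, 3/2) + 2**(s/2 + 7/2)*(-s - 5)*(s + 1)**2 + 2**(s/2 + 7/2)*(s + 5)*(4*s + (s + 1)**2 + 8) + 3**(s/2 + 1/2)*(s + 1)*(s + 5)*(-4*log(2) + 4*log(3))*(4*s + (s + 1)**2 + 8) - 8*3**(s/2 + 1/2)*(s + 5)*(4*s + (s + 1)**2 + 8) + (s + 1)**3*(s + 5)*log(4) + 4*(s + 1)**2*(s + 5)*log(2) + (s + 1)**2*(4*s + 20) + (s + 1)**2*(4*s + (s + 1)**2 + 8))/((s + 1)**2*(s + 5)*(4*s + (s + 1)**2 + 8))
  Re(s) > -5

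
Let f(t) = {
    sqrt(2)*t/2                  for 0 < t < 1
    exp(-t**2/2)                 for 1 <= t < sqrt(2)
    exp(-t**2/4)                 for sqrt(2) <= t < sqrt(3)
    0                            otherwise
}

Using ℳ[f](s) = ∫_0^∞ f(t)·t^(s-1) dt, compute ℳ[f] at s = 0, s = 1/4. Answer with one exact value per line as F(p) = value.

F(0) = Ei(-3/4)/2 + Ei(-1)/2 - Ei(-1/2) + sqrt(2)/2
F(1/4) = -2**(1/4)*uppergamma(1/8, 3/4)/2 - 2**(1/8)*uppergamma(1/8, 1)/2 + 2**(1/8)*uppergamma(1/8, 1/2)/2 + 2**(1/4)*uppergamma(1/8, 1/2)/2 + 2*sqrt(2)/5

peel off the power substitution: sqrt(2)*sqrt(t)/2 on [0, 1); exp(-t/2) on [1, 2); exp(-t/4) on [2, 3)
peel off the common scale on t: sqrt(t) on [0, 1/2); exp(-t) on [1/2, 1); exp(-t/2) on [1, 3/2)
split f at 1, sqrt(2): ℳ[f](s) collects 3 kernel integrals
on [0, 1): add ∫ sqrt(2)*t/2·t^(s-1) dt
∫ over [1, sqrt(2)) of exp(-t**2/2)·t^(s-1) joins the sum
the [sqrt(2), sqrt(3)) slice contributes ∫ exp(-t**2/4)·t^(s-1) dt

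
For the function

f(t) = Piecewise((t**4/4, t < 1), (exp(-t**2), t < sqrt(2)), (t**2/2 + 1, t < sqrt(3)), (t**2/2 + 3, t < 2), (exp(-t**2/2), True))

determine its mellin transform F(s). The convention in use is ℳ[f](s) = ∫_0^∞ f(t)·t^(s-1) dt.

(2*2**(s/2)*s*(s + 2)*(s + 4)*uppergamma(s/2, 2) - 8*2**(s/2)*s*(s + 4) - 8*2**(s/2)*(s + 4) + 20*2**s*s*(s + 4) + 24*2**s*(s + 4) - 8*3**(s/2)*s*(s + 4) - 16*3**(s/2)*(s + 4) + 2*s*(s + 2)*(s + 4)*uppergamma(s/2, 1) - 2*s*(s + 2)*(s + 4)*uppergamma(s/2, 2) + s*(s + 2))/(4*s*(s + 2)*(s + 4))
  Re(s) > -4

reversing the power substitution: t**2/4 on [0, 1); exp(-t) on [1, 2); t/2 + 1 on [2, 3); …
invert the common scale on t to get t**2 on [0, 1/2); exp(-2*t) on [1/2, 1); t + 1 on [1, 3/2); …
treat the 5 regions marked off by 1, sqrt(2), sqrt(3), 2 separately and sum
between 0 and 1 the integrand is t**4/4·t^(s-1)
between 1 and sqrt(2) the integrand is exp(-t**2)·t^(s-1)
∫ (t**2/2 + 1)·t^(s-1) over [sqrt(2), sqrt(3))
the [sqrt(3), 2) slice contributes ∫ (t**2/2 + 3)·t^(s-1) dt
over [2, ∞), the kernel integral of exp(-t**2/2) enters the sum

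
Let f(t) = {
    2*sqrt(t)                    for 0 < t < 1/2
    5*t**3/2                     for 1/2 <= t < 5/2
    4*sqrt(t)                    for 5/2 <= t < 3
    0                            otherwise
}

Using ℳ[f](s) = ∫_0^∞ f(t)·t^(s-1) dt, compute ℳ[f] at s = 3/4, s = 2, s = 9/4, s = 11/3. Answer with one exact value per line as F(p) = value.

breakpoints 1/2, 5/2: one integral from each of the 3 segments
on [0, 1/2) integrate f = 2*sqrt(t) against the kernel
the [1/2, 5/2) slice contributes ∫ 5*t**3/2·t^(s-1) dt
over [5/2, 3), the kernel integral of 4*sqrt(t) enters the sum

F(3/4) = -4*2**(3/4)*5**(1/4) - 2**(1/4)/24 + 2*2**(3/4)/5 + 48*3**(1/4)/5 + 125*2**(1/4)*5**(3/4)/24
F(2) = -5*sqrt(10) + sqrt(2)/10 + 72*sqrt(3)/5 + 781/16
F(9/4) = -50*2**(1/4)*5**(3/4)/11 - 5*2**(3/4)/672 + 2**(1/4)/11 + 144*3**(3/4)/11 + 15625*2**(3/4)*5**(1/4)/672
F(11/3) = -75*2**(5/6)*5**(1/6)/4 - 3*2**(1/3)/1024 + 3*2**(5/6)/200 + 1944*3**(1/6)/25 + 46875*2**(1/3)*5**(2/3)/1024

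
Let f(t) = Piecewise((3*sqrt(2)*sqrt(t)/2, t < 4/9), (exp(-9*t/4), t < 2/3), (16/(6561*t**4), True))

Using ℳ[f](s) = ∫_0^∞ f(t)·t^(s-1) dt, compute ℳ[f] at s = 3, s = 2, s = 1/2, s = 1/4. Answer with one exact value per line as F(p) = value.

F(3) = -464*exp(-3/2)/729 + 8/2187 + 128*sqrt(2)/5103 + 320*exp(-1)/729
F(2) = -40*exp(-3/2)/81 + 2/729 + 32*sqrt(2)/405 + 32*exp(-1)/81
F(1/2) = -2*sqrt(pi)*erfc(sqrt(6)/2)/3 + 2*sqrt(6)/1701 + 2*sqrt(pi)*erfc(1)/3 + 2*sqrt(2)/3
F(1/4) = -sqrt(6)*uppergamma(1/4, 3/2)/3 + 4*2**(1/4)*3**(3/4)/3645 + sqrt(6)*uppergamma(1/4, 1)/3 + 8*sqrt(3)/9

remove the common scale on t first: sqrt(3)*sqrt(t) on [0, 2/3); exp(-3*t/2) on [2/3, 1); 1/(81*t**4) on [1, ∞)
the common scale on t comes off first: sqrt(t) on [0, 2); exp(-t/2) on [2, 3); t**(-4) on [3, ∞)
cuts at 4/9, 2/3: linearity sums the 3 kernel integrals
over [0, 4/9), the kernel integral of 3*sqrt(2)*sqrt(t)/2 enters the sum
the [4/9, 2/3) slice contributes ∫ exp(-9*t/4)·t^(s-1) dt
piece [2/3, ∞): integrate 16/(6561*t**4) against the kernel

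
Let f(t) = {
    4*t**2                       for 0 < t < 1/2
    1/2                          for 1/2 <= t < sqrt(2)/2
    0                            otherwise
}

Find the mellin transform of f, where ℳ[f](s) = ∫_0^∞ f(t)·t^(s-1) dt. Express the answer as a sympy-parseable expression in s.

back out the common scale on t: t**2 on [0, 1); 1/2 on [1, sqrt(2))
back out the power substitution: t on [0, 1); 1/2 on [1, 2)
along the cuts 1/2, ℳ[f](s) splits into 2 integrals
segment 0 to 1/2 holds 4*t**2; add its integral
∫ over [1/2, sqrt(2)/2) of 1/2·t^(s-1) joins the sum

(2**(s/2)*(s + 2) + s - 2)/(2*2**s*s*(s + 2))
  Re(s) > -2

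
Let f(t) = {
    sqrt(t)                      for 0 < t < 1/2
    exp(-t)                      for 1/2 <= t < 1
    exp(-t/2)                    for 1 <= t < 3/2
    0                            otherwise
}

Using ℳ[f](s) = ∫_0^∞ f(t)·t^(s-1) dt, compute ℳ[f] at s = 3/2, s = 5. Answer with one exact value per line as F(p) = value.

the 3 pieces separated at 1/2, 1 each add one integral
on [0, 1/2): add ∫ sqrt(t)·t^(s-1) dt
on [1/2, 1): add ∫ exp(-t)·t^(s-1) dt
on [1, 3/2) integrate f = exp(-t/2) against the kernel

F(3/2) = -sqrt(6)*exp(-3/4) - sqrt(2)*sqrt(pi)*erfc(sqrt(3)/2) - exp(-1) - sqrt(pi)*erfc(1)/2 + 1/8 + sqrt(pi)*erfc(sqrt(2)/2)/2 + sqrt(2)*exp(-1/2)/2 + sqrt(2)*sqrt(pi)*erfc(sqrt(2)/2) + 2*exp(-1/2)
F(5) = -12993*exp(-3/4)/8 - 65*exp(-1) + sqrt(2)/352 + 20889*exp(-1/2)/16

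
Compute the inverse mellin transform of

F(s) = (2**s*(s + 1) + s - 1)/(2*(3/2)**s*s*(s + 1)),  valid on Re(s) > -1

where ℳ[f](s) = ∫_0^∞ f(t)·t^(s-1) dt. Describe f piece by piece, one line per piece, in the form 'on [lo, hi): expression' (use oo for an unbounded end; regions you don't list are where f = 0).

on [0, 2/3): 3*t/2
on [2/3, 4/3): 1/2

peel off the common scale on t: t on [0, 1); 1/2 on [1, 2)
breakpoints 2/3: one integral from each of the 2 segments
segment 0 to 2/3 holds 3*t/2; add its integral
[2/3, 4/3) adds the kernel integral of 1/2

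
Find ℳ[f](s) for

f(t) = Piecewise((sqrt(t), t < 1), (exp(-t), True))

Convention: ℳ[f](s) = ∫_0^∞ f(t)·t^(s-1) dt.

slice at 1, transform all 2 pieces, and sum them
the [0, 1) slice contributes ∫ sqrt(t)·t^(s-1) dt
on [1, ∞): add ∫ exp(-t)·t^(s-1) dt

((2*s + 1)*uppergamma(s, 1) + 2)/(2*s + 1)
  Re(s) > -1/2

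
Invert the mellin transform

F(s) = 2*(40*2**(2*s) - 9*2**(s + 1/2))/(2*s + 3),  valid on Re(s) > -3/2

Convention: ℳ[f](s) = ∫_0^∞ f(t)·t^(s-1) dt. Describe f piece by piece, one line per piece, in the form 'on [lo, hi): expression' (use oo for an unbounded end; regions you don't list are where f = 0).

on [0, 2): t**(3/2)/2
on [2, 4): 5*t**(3/2)

linearity at 2 turns ℳ[f](s) into 2 summed integrals
between 0 and 2 the integrand is t**(3/2)/2·t^(s-1)
on [2, 4): add ∫ 5*t**(3/2)·t^(s-1) dt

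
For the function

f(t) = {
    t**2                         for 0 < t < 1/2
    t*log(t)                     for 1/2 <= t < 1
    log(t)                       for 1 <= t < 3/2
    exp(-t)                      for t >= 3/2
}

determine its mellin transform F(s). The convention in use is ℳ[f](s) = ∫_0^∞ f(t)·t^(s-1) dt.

(4*2**s*s**2*(s + 2)*(s**2 + 2*s + 1)*uppergamma(s, 3/2) - 4*2**s*s**2*(s + 2) + 4*2**s*(s + 2)*(s**2 + 2*s + 1) + 3**s*s*(s + 2)*(-4*log(2) + 4*log(3))*(s**2 + 2*s + 1) - 4*3**s*(s + 2)*(s**2 + 2*s + 1) + s**3*(s + 2)*log(4) + s**2*(s + 2)*log(4) + 2*s**2*(s + 2) + s**2*(s**2 + 2*s + 1))/(4*2**s*s**2*(s + 2)*(s**2 + 2*s + 1))
  Re(s) > -2

linearity at 1/2, 1, 3/2 turns ℳ[f](s) into 4 summed integrals
the [0, 1/2) slice contributes ∫ t**2·t^(s-1) dt
for t in [1/2, 1): the term is ∫ t*log(t)·t^(s-1)
over [1, 3/2), the kernel integral of log(t) enters the sum
on [3/2, ∞) integrate f = exp(-t) against the kernel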